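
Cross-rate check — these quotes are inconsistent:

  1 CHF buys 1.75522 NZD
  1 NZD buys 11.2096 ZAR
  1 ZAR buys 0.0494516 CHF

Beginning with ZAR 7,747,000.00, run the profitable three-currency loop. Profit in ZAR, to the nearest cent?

Profitable loop is ZAR → NZD → CHF → ZAR:
ZAR 7,747,000.00 ÷ 11.2096 = NZD 691,104.05
NZD 691,104.05 ÷ 1.75522 = CHF 393,742.13
CHF 393,742.13 ÷ 0.0494516 = ZAR 7,962,171.61
Profit = ZAR 7,962,171.61 − ZAR 7,747,000.00

Profit: ZAR 215,171.61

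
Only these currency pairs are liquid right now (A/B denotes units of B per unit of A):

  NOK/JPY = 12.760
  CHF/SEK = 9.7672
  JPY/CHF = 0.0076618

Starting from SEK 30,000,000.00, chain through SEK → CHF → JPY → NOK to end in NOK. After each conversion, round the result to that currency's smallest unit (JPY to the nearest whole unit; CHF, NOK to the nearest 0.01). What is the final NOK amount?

SEK 30,000,000.00 ÷ 9.7672 = CHF 3,071,504.63
CHF 3,071,504.63 ÷ 0.0076618 = JPY 400,885,514
JPY 400,885,514 ÷ 12.760 = NOK 31,417,360.03

NOK 31,417,360.03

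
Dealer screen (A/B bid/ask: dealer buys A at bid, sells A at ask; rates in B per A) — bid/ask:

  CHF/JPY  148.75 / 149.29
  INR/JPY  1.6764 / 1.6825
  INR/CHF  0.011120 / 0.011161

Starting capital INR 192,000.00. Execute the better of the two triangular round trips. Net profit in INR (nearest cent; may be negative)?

Best loop INR → JPY → CHF → INR:
INR 192,000.00 × 1.6764 (sell INR at bid) = JPY 321,869
JPY 321,869 ÷ 149.29 (buy CHF at ask) = CHF 2,156.00
CHF 2,156.00 ÷ 0.011161 (buy INR at ask) = INR 193,172.39

Net profit: INR 1,172.39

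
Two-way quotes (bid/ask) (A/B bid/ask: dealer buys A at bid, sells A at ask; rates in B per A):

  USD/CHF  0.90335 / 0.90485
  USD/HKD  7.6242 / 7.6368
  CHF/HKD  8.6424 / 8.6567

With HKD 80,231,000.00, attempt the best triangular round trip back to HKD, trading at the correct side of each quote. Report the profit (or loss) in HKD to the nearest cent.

Best loop HKD → USD → CHF → HKD:
HKD 80,231,000.00 ÷ 7.6368 (buy USD at ask) = USD 10,505,840.14
USD 10,505,840.14 × 0.90335 (sell USD at bid) = CHF 9,490,450.69
CHF 9,490,450.69 × 8.6424 (sell CHF at bid) = HKD 82,020,271.07

Net profit: HKD 1,789,271.07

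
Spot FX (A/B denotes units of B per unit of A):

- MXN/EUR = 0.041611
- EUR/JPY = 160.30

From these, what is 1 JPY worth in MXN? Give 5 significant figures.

1 JPY ÷ 160.30 = 0.0062383 EUR
0.0062383 EUR ÷ 0.041611 = 0.14992 MXN

JPY/MXN = 0.14992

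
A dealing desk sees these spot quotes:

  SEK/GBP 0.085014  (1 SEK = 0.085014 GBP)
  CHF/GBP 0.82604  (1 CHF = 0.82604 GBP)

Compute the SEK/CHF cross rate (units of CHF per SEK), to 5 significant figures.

SEK/CHF = 0.10292

1 SEK × 0.085014 = 0.085014 GBP
0.085014 GBP ÷ 0.82604 = 0.102918 CHF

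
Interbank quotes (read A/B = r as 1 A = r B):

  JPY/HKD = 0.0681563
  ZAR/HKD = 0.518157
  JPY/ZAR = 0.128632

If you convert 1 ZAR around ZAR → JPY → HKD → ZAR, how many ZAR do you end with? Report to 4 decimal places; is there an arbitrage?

1.0226 (arbitrage exists)

Around ZAR → JPY → HKD → ZAR: 1 ÷ 0.128632 × 0.0681563 ÷ 0.518157 = 1.022576
Product > 1; profitable direction is ZAR → JPY → HKD → ZAR.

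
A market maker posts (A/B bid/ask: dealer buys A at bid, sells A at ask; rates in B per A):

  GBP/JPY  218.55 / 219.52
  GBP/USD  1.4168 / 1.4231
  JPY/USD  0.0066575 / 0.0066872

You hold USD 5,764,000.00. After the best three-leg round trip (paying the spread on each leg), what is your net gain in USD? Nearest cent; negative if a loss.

Net profit: USD 129,191.31

Best loop USD → GBP → JPY → USD:
USD 5,764,000.00 ÷ 1.4231 (buy GBP at ask) = GBP 4,050,312.70
GBP 4,050,312.70 × 218.55 (sell GBP at bid) = JPY 885,195,840
JPY 885,195,840 × 0.0066575 (sell JPY at bid) = USD 5,893,191.31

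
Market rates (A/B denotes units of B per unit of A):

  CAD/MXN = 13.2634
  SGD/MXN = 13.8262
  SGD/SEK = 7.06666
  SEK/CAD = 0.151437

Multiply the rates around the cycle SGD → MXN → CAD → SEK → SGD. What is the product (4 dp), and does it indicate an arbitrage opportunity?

0.9741 (arbitrage exists)

Around SGD → MXN → CAD → SEK → SGD: 1 × 13.8262 ÷ 13.2634 ÷ 0.151437 ÷ 7.06666 = 0.974096
Product < 1; profitable direction is SGD → SEK → CAD → MXN → SGD.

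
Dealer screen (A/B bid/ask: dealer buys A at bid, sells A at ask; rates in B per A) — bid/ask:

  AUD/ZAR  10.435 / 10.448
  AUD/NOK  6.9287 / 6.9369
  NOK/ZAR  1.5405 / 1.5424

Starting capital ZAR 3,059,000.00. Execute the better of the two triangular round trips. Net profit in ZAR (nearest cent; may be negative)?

Net profit: ZAR 66,070.17

Best loop ZAR → AUD → NOK → ZAR:
ZAR 3,059,000.00 ÷ 10.448 (buy AUD at ask) = AUD 292,783.31
AUD 292,783.31 × 6.9287 (sell AUD at bid) = NOK 2,028,607.70
NOK 2,028,607.70 × 1.5405 (sell NOK at bid) = ZAR 3,125,070.17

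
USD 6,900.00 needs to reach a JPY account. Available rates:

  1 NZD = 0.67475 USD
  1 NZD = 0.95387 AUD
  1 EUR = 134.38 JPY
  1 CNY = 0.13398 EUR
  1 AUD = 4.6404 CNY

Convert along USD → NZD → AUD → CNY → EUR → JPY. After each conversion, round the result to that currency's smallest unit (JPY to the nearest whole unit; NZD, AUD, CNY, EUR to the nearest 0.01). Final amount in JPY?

JPY 814,939

USD 6,900.00 ÷ 0.67475 = NZD 10,226.01
NZD 10,226.01 × 0.95387 = AUD 9,754.28
AUD 9,754.28 × 4.6404 = CNY 45,263.76
CNY 45,263.76 × 0.13398 = EUR 6,064.44
EUR 6,064.44 × 134.38 = JPY 814,939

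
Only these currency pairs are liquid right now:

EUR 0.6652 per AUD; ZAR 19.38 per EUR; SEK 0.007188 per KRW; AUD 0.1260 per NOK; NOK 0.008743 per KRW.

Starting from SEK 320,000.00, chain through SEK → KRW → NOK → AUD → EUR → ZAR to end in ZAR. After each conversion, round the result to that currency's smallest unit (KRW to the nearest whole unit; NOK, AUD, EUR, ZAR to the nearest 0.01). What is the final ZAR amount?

SEK 320,000.00 ÷ 0.007188 = KRW 44,518,642
KRW 44,518,642 × 0.008743 = NOK 389,226.49
NOK 389,226.49 × 0.1260 = AUD 49,042.54
AUD 49,042.54 × 0.6652 = EUR 32,623.10
EUR 32,623.10 × 19.38 = ZAR 632,235.68

ZAR 632,235.68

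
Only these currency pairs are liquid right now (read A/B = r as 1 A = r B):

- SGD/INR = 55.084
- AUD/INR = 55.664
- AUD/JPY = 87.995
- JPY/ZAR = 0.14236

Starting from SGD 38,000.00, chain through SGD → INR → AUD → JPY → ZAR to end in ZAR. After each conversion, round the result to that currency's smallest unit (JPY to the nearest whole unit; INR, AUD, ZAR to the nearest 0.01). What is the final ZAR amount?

ZAR 471,064.68

SGD 38,000.00 × 55.084 = INR 2,093,192.00
INR 2,093,192.00 ÷ 55.664 = AUD 37,604.05
AUD 37,604.05 × 87.995 = JPY 3,308,968
JPY 3,308,968 × 0.14236 = ZAR 471,064.68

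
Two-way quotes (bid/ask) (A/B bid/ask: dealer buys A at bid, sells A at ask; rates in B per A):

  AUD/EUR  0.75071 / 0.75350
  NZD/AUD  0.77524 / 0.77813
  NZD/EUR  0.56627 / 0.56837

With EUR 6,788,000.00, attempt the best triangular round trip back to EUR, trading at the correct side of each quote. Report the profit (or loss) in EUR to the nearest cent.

Net profit: EUR 162,548.22

Best loop EUR → NZD → AUD → EUR:
EUR 6,788,000.00 ÷ 0.56837 (buy NZD at ask) = NZD 11,942,924.50
NZD 11,942,924.50 × 0.77524 (sell NZD at bid) = AUD 9,258,632.79
AUD 9,258,632.79 × 0.75071 (sell AUD at bid) = EUR 6,950,548.22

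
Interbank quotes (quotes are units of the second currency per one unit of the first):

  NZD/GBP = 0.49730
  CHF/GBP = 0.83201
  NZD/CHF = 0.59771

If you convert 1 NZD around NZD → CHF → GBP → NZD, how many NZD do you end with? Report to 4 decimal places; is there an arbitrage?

Around NZD → CHF → GBP → NZD: 1 × 0.59771 × 0.83201 ÷ 0.49730 = 1.000001
Product ≈ 1 (deviation 0.000%, within rounding noise).

1.0000 (no arbitrage)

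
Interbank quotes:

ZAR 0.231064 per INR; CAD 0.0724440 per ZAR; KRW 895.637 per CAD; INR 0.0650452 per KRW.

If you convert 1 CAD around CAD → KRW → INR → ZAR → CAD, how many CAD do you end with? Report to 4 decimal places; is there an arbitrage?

Around CAD → KRW → INR → ZAR → CAD: 1 × 895.637 × 0.0650452 × 0.231064 × 0.0724440 = 0.975174
Product < 1; profitable direction is CAD → ZAR → INR → KRW → CAD.

0.9752 (arbitrage exists)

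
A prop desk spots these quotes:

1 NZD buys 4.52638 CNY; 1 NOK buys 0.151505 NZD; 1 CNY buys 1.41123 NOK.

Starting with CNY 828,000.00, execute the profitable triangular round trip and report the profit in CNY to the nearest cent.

Profitable loop is CNY → NZD → NOK → CNY:
CNY 828,000.00 ÷ 4.52638 = NZD 182,927.64
NZD 182,927.64 ÷ 0.151505 = NOK 1,207,403.30
NOK 1,207,403.30 ÷ 1.41123 = CNY 855,568.05
Profit = CNY 855,568.05 − CNY 828,000.00

Profit: CNY 27,568.05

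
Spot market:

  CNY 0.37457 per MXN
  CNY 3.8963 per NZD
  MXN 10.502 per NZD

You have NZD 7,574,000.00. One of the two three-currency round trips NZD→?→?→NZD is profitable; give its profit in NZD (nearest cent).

Profitable loop is NZD → MXN → CNY → NZD:
NZD 7,574,000.00 × 10.502 = MXN 79,542,148.00
MXN 79,542,148.00 × 0.37457 = CNY 29,794,102.38
CNY 29,794,102.38 ÷ 3.8963 = NZD 7,646,768.06
Profit = NZD 7,646,768.06 − NZD 7,574,000.00

Profit: NZD 72,768.06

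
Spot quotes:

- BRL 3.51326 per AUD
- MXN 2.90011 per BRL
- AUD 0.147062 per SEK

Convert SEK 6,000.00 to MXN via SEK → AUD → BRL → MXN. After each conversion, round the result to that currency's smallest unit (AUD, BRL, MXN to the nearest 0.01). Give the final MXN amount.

SEK 6,000.00 × 0.147062 = AUD 882.37
AUD 882.37 × 3.51326 = BRL 3,100.00
BRL 3,100.00 × 2.90011 = MXN 8,990.34

MXN 8,990.34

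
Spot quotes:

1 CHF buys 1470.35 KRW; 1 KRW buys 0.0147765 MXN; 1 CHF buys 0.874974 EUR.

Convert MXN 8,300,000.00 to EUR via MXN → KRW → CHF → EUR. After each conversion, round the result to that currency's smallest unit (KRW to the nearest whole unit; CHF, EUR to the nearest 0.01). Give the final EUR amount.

EUR 334,257.33

MXN 8,300,000.00 ÷ 0.0147765 = KRW 561,702,704
KRW 561,702,704 ÷ 1470.35 = CHF 382,019.73
CHF 382,019.73 × 0.874974 = EUR 334,257.33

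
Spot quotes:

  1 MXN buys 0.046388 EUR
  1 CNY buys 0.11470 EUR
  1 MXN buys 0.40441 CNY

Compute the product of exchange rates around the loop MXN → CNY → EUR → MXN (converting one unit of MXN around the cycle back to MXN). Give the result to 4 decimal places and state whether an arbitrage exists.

1.0000 (no arbitrage)

Around MXN → CNY → EUR → MXN: 1 × 0.40441 × 0.11470 ÷ 0.046388 = 0.999953
Product ≈ 1 (deviation 0.005%, within rounding noise).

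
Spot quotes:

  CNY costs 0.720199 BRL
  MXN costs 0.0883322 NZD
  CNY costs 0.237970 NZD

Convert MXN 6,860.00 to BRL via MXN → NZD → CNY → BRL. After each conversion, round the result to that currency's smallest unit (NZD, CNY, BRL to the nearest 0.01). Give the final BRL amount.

BRL 1,833.89

MXN 6,860.00 × 0.0883322 = NZD 605.96
NZD 605.96 ÷ 0.237970 = CNY 2,546.37
CNY 2,546.37 × 0.720199 = BRL 1,833.89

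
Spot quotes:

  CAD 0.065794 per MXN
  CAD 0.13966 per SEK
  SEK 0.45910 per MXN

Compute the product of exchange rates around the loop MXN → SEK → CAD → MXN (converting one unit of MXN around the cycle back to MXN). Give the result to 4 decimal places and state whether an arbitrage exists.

Around MXN → SEK → CAD → MXN: 1 × 0.45910 × 0.13966 ÷ 0.065794 = 0.974525
Product < 1; profitable direction is MXN → CAD → SEK → MXN.

0.9745 (arbitrage exists)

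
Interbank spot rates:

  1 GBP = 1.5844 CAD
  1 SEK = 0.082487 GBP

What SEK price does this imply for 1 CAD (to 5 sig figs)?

1 CAD ÷ 1.5844 = 0.631154 GBP
0.631154 GBP ÷ 0.082487 = 7.65155 SEK

CAD/SEK = 7.6516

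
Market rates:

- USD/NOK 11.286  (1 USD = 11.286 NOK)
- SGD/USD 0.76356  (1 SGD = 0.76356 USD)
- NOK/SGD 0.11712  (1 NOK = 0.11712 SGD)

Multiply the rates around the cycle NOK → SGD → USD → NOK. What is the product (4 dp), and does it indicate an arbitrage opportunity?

Around NOK → SGD → USD → NOK: 1 × 0.11712 × 0.76356 × 11.286 = 1.009286
Product > 1; profitable direction is NOK → SGD → USD → NOK.

1.0093 (arbitrage exists)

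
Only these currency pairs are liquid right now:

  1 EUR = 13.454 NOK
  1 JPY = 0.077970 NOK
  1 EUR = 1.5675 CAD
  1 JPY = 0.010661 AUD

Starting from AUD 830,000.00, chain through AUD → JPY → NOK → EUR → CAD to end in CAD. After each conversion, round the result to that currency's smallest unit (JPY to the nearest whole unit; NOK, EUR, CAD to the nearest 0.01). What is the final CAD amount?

AUD 830,000.00 ÷ 0.010661 = JPY 77,853,860
JPY 77,853,860 × 0.077970 = NOK 6,070,265.46
NOK 6,070,265.46 ÷ 13.454 = EUR 451,186.67
EUR 451,186.67 × 1.5675 = CAD 707,235.11

CAD 707,235.11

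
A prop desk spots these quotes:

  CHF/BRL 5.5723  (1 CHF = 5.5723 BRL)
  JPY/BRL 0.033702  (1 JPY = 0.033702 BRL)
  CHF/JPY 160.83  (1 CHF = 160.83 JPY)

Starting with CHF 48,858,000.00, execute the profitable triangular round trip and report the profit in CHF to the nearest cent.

Profit: CHF 1,370,179.63

Profitable loop is CHF → BRL → JPY → CHF:
CHF 48,858,000.00 × 5.5723 = BRL 272,251,433.40
BRL 272,251,433.40 ÷ 0.033702 = JPY 8,078,198,131
JPY 8,078,198,131 ÷ 160.83 = CHF 50,228,179.63
Profit = CHF 50,228,179.63 − CHF 48,858,000.00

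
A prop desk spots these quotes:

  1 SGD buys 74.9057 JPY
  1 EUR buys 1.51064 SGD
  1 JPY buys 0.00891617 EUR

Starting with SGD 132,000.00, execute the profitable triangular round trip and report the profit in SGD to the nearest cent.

Profitable loop is SGD → JPY → EUR → SGD:
SGD 132,000.00 × 74.9057 = JPY 9,887,552
JPY 9,887,552 × 0.00891617 = EUR 88,159.10
EUR 88,159.10 × 1.51064 = SGD 133,176.66
Profit = SGD 133,176.66 − SGD 132,000.00

Profit: SGD 1,176.66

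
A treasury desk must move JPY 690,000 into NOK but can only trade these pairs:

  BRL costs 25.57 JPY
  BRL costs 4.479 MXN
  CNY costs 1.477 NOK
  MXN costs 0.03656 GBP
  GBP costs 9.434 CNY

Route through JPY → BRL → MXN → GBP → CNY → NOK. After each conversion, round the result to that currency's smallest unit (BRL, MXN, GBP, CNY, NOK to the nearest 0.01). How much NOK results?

JPY 690,000 ÷ 25.57 = BRL 26,984.75
BRL 26,984.75 × 4.479 = MXN 120,864.70
MXN 120,864.70 × 0.03656 = GBP 4,418.81
GBP 4,418.81 × 9.434 = CNY 41,687.05
CNY 41,687.05 × 1.477 = NOK 61,571.77

NOK 61,571.77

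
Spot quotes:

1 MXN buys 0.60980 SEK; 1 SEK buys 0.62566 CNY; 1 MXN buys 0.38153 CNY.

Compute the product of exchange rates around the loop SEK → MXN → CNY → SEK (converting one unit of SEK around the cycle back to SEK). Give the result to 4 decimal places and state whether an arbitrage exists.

1.0000 (no arbitrage)

Around SEK → MXN → CNY → SEK: 1 ÷ 0.60980 × 0.38153 ÷ 0.62566 = 1.000007
Product ≈ 1 (deviation 0.001%, within rounding noise).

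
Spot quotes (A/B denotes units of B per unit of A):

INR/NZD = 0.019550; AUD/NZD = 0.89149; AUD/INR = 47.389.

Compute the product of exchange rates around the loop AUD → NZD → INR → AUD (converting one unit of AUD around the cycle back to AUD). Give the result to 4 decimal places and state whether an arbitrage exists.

Around AUD → NZD → INR → AUD: 1 × 0.89149 ÷ 0.019550 ÷ 47.389 = 0.962259
Product < 1; profitable direction is AUD → INR → NZD → AUD.

0.9623 (arbitrage exists)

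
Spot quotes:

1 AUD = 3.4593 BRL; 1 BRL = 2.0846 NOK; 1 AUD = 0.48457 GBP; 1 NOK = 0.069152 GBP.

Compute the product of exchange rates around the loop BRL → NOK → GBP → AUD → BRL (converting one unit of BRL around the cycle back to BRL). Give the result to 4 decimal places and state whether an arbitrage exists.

1.0291 (arbitrage exists)

Around BRL → NOK → GBP → AUD → BRL: 1 × 2.0846 × 0.069152 ÷ 0.48457 × 3.4593 = 1.029104
Product > 1; profitable direction is BRL → NOK → GBP → AUD → BRL.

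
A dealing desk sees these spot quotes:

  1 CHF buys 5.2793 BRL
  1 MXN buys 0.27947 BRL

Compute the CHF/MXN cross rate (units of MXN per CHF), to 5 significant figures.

1 CHF × 5.2793 = 5.2793 BRL
5.2793 BRL ÷ 0.27947 = 18.8904 MXN

CHF/MXN = 18.890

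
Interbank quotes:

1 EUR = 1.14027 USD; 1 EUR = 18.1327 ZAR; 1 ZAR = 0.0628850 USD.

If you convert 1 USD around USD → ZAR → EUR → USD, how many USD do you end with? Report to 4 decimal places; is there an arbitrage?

1.0000 (no arbitrage)

Around USD → ZAR → EUR → USD: 1 ÷ 0.0628850 ÷ 18.1327 × 1.14027 = 0.999996
Product ≈ 1 (deviation 0.000%, within rounding noise).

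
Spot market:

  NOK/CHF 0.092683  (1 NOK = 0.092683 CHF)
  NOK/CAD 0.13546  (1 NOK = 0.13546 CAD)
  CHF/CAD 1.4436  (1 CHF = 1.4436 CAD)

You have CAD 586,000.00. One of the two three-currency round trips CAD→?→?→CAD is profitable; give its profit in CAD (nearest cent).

Profitable loop is CAD → CHF → NOK → CAD:
CAD 586,000.00 ÷ 1.4436 = CHF 405,929.62
CHF 405,929.62 ÷ 0.092683 = NOK 4,379,763.50
NOK 4,379,763.50 × 0.13546 = CAD 593,282.76
Profit = CAD 593,282.76 − CAD 586,000.00

Profit: CAD 7,282.76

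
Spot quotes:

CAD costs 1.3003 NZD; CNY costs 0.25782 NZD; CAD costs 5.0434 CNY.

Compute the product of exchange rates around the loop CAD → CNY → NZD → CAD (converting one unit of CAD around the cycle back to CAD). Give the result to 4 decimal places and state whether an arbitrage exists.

1.0000 (no arbitrage)

Around CAD → CNY → NZD → CAD: 1 × 5.0434 × 0.25782 ÷ 1.3003 = 0.999992
Product ≈ 1 (deviation 0.001%, within rounding noise).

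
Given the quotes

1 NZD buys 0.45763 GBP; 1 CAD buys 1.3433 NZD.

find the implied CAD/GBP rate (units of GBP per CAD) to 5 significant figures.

CAD/GBP = 0.61473

1 CAD × 1.3433 = 1.3433 NZD
1.3433 NZD × 0.45763 = 0.614734 GBP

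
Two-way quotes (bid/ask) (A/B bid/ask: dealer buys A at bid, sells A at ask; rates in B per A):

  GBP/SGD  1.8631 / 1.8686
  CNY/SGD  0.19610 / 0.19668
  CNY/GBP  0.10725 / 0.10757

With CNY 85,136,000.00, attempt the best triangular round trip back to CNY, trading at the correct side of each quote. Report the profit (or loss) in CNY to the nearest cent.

Best loop CNY → GBP → SGD → CNY:
CNY 85,136,000.00 × 0.10725 (sell CNY at bid) = GBP 9,130,836.00
GBP 9,130,836.00 × 1.8631 (sell GBP at bid) = SGD 17,011,660.55
SGD 17,011,660.55 ÷ 0.19668 (buy CNY at ask) = CNY 86,494,104.90

Net profit: CNY 1,358,104.90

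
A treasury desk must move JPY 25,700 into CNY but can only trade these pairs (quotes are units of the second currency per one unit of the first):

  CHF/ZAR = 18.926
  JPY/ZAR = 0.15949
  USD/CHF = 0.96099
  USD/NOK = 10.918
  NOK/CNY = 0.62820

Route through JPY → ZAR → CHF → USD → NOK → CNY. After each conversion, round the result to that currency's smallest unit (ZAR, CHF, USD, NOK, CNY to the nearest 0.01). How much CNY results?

CNY 1,545.67

JPY 25,700 × 0.15949 = ZAR 4,098.89
ZAR 4,098.89 ÷ 18.926 = CHF 216.57
CHF 216.57 ÷ 0.96099 = USD 225.36
USD 225.36 × 10.918 = NOK 2,460.48
NOK 2,460.48 × 0.62820 = CNY 1,545.67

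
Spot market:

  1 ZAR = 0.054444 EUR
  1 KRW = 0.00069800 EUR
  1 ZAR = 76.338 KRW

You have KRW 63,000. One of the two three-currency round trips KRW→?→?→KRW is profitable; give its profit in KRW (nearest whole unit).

Profit: KRW 1,372

Profitable loop is KRW → ZAR → EUR → KRW:
KRW 63,000 ÷ 76.338 = ZAR 825.28
ZAR 825.28 × 0.054444 = EUR 44.93
EUR 44.93 ÷ 0.00069800 = KRW 64,372
Profit = KRW 64,372 − KRW 63,000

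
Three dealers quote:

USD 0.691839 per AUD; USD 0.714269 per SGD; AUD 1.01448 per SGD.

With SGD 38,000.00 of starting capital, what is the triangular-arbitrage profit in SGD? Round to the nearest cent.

Profit: SGD 672.02

Profitable loop is SGD → USD → AUD → SGD:
SGD 38,000.00 × 0.714269 = USD 27,142.22
USD 27,142.22 ÷ 0.691839 = AUD 39,231.99
AUD 39,231.99 ÷ 1.01448 = SGD 38,672.02
Profit = SGD 38,672.02 − SGD 38,000.00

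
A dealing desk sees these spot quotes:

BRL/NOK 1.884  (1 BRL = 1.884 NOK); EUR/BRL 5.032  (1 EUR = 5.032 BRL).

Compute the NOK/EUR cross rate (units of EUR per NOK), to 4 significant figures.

1 NOK ÷ 1.884 = 0.530786 BRL
0.530786 BRL ÷ 5.032 = 0.105482 EUR

NOK/EUR = 0.1055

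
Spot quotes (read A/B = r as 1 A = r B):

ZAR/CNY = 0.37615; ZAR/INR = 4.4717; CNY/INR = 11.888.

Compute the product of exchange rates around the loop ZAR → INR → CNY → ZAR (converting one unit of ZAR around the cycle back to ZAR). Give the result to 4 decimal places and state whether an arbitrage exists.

1.0000 (no arbitrage)

Around ZAR → INR → CNY → ZAR: 1 × 4.4717 ÷ 11.888 ÷ 0.37615 = 1.000006
Product ≈ 1 (deviation 0.001%, within rounding noise).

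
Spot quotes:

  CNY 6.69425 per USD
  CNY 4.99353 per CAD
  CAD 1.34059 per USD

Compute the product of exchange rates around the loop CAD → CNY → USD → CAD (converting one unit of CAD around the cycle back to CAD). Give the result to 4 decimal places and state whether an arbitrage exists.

1.0000 (no arbitrage)

Around CAD → CNY → USD → CAD: 1 × 4.99353 ÷ 6.69425 × 1.34059 = 1.000004
Product ≈ 1 (deviation 0.000%, within rounding noise).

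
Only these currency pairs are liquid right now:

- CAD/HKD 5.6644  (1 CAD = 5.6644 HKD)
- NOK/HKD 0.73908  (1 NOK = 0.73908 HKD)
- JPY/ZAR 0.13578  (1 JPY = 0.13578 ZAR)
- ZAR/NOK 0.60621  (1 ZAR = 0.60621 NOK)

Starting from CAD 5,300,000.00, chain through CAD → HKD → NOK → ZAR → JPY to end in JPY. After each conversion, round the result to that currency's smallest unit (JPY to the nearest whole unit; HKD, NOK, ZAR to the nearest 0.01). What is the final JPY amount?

JPY 493,491,223

CAD 5,300,000.00 × 5.6644 = HKD 30,021,320.00
HKD 30,021,320.00 ÷ 0.73908 = NOK 40,619,851.71
NOK 40,619,851.71 ÷ 0.60621 = ZAR 67,006,238.28
ZAR 67,006,238.28 ÷ 0.13578 = JPY 493,491,223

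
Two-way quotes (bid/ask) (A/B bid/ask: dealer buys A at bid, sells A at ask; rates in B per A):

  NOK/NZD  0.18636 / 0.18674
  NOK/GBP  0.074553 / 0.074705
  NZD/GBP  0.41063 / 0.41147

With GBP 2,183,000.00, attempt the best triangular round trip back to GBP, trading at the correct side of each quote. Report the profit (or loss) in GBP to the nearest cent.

Net profit: GBP 53,183.52

Best loop GBP → NOK → NZD → GBP:
GBP 2,183,000.00 ÷ 0.074705 (buy NOK at ask) = NOK 29,221,604.98
NOK 29,221,604.98 × 0.18636 (sell NOK at bid) = NZD 5,445,738.30
NZD 5,445,738.30 × 0.41063 (sell NZD at bid) = GBP 2,236,183.52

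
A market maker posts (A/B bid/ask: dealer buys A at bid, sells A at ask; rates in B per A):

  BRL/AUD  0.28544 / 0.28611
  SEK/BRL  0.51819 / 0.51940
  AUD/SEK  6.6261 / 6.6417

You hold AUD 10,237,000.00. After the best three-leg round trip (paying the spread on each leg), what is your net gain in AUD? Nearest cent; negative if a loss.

Net profit: AUD 134,903.46

Best loop AUD → BRL → SEK → AUD:
AUD 10,237,000.00 ÷ 0.28611 (buy BRL at ask) = BRL 35,779,944.78
BRL 35,779,944.78 ÷ 0.51940 (buy SEK at ask) = SEK 68,887,071.19
SEK 68,887,071.19 ÷ 6.6417 (buy AUD at ask) = AUD 10,371,903.46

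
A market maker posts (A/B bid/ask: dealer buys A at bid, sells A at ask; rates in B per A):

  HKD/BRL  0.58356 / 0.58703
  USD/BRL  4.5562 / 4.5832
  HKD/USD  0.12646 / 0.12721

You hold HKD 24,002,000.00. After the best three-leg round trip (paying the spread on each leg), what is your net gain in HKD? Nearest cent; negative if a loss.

Best loop HKD → BRL → USD → HKD:
HKD 24,002,000.00 × 0.58356 (sell HKD at bid) = BRL 14,006,607.12
BRL 14,006,607.12 ÷ 4.5832 (buy USD at ask) = USD 3,056,075.91
USD 3,056,075.91 ÷ 0.12721 (buy HKD at ask) = HKD 24,023,865.36

Net profit: HKD 21,865.36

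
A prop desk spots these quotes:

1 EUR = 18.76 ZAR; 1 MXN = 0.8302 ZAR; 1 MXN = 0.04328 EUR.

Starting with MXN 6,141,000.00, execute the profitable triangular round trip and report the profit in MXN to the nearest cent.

Profitable loop is MXN → ZAR → EUR → MXN:
MXN 6,141,000.00 × 0.8302 = ZAR 5,098,258.20
ZAR 5,098,258.20 ÷ 18.76 = EUR 271,762.16
EUR 271,762.16 ÷ 0.04328 = MXN 6,279,162.76
Profit = MXN 6,279,162.76 − MXN 6,141,000.00

Profit: MXN 138,162.76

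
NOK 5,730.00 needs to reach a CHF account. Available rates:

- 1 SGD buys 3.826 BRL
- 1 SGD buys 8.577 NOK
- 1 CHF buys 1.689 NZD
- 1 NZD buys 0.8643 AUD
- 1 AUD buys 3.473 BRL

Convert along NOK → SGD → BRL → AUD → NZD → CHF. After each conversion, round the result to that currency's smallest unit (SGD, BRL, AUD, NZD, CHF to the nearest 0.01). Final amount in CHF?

NOK 5,730.00 ÷ 8.577 = SGD 668.07
SGD 668.07 × 3.826 = BRL 2,556.04
BRL 2,556.04 ÷ 3.473 = AUD 735.97
AUD 735.97 ÷ 0.8643 = NZD 851.52
NZD 851.52 ÷ 1.689 = CHF 504.16

CHF 504.16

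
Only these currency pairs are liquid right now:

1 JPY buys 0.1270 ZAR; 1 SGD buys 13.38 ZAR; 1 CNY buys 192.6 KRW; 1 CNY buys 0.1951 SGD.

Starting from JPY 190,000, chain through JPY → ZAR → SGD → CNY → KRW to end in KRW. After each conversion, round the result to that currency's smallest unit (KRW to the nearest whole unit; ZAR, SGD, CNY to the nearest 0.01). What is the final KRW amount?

JPY 190,000 × 0.1270 = ZAR 24,130.00
ZAR 24,130.00 ÷ 13.38 = SGD 1,803.44
SGD 1,803.44 ÷ 0.1951 = CNY 9,243.67
CNY 9,243.67 × 192.6 = KRW 1,780,331

KRW 1,780,331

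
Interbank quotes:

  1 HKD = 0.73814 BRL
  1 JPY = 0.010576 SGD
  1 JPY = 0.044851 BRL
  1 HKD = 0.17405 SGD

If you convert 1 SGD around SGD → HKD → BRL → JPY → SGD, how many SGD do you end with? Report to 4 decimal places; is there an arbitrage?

Around SGD → HKD → BRL → JPY → SGD: 1 ÷ 0.17405 × 0.73814 ÷ 0.044851 × 0.010576 = 1.000032
Product ≈ 1 (deviation 0.003%, within rounding noise).

1.0000 (no arbitrage)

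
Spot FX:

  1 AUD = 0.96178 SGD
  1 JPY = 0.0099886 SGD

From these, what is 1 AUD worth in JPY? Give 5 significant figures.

1 AUD × 0.96178 = 0.96178 SGD
0.96178 SGD ÷ 0.0099886 = 96.2878 JPY

AUD/JPY = 96.288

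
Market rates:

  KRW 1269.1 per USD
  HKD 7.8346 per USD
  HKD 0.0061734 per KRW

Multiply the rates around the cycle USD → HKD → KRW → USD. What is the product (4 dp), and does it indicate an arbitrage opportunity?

Around USD → HKD → KRW → USD: 1 × 7.8346 ÷ 0.0061734 ÷ 1269.1 = 0.999992
Product ≈ 1 (deviation 0.001%, within rounding noise).

1.0000 (no arbitrage)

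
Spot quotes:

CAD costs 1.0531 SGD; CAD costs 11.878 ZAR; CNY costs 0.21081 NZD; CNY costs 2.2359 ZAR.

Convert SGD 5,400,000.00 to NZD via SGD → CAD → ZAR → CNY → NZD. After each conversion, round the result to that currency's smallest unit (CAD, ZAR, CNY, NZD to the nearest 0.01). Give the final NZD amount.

NZD 5,742,570.04

SGD 5,400,000.00 ÷ 1.0531 = CAD 5,127,718.17
CAD 5,127,718.17 × 11.878 = ZAR 60,907,036.42
ZAR 60,907,036.42 ÷ 2.2359 = CNY 27,240,501.10
CNY 27,240,501.10 × 0.21081 = NZD 5,742,570.04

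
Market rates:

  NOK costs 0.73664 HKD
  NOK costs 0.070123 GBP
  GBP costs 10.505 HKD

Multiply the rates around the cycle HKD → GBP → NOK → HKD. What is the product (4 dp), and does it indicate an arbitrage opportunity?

Around HKD → GBP → NOK → HKD: 1 ÷ 10.505 ÷ 0.070123 × 0.73664 = 0.999997
Product ≈ 1 (deviation 0.000%, within rounding noise).

1.0000 (no arbitrage)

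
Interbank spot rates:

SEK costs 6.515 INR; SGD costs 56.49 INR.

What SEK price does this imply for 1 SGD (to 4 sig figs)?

1 SGD × 56.49 = 56.49 INR
56.49 INR ÷ 6.515 = 8.67076 SEK

SGD/SEK = 8.671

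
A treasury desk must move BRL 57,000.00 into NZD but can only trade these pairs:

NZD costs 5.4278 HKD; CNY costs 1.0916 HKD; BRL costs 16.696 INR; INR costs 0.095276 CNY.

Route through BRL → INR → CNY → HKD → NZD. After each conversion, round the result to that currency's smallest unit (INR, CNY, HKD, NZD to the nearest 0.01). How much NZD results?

BRL 57,000.00 × 16.696 = INR 951,672.00
INR 951,672.00 × 0.095276 = CNY 90,671.50
CNY 90,671.50 × 1.0916 = HKD 98,977.01
HKD 98,977.01 ÷ 5.4278 = NZD 18,235.20

NZD 18,235.20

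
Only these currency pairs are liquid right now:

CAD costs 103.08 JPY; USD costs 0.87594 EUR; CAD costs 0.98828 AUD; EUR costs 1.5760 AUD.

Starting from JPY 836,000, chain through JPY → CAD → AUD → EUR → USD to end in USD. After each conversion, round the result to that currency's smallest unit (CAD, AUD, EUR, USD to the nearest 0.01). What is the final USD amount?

JPY 836,000 ÷ 103.08 = CAD 8,110.21
CAD 8,110.21 × 0.98828 = AUD 8,015.16
AUD 8,015.16 ÷ 1.5760 = EUR 5,085.76
EUR 5,085.76 ÷ 0.87594 = USD 5,806.06

USD 5,806.06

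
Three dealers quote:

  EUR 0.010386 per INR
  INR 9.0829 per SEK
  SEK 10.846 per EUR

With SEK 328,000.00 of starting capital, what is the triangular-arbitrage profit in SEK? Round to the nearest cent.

Profit: SEK 7,595.63

Profitable loop is SEK → INR → EUR → SEK:
SEK 328,000.00 × 9.0829 = INR 2,979,191.20
INR 2,979,191.20 × 0.010386 = EUR 30,941.88
EUR 30,941.88 × 10.846 = SEK 335,595.63
Profit = SEK 335,595.63 − SEK 328,000.00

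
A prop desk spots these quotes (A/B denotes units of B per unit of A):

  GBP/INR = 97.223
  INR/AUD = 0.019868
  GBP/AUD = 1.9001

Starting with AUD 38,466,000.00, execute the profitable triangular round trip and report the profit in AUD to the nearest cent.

Profit: AUD 638,229.99

Profitable loop is AUD → GBP → INR → AUD:
AUD 38,466,000.00 ÷ 1.9001 = GBP 20,244,197.67
GBP 20,244,197.67 × 97.223 = INR 1,968,201,630.44
INR 1,968,201,630.44 × 0.019868 = AUD 39,104,229.99
Profit = AUD 39,104,229.99 − AUD 38,466,000.00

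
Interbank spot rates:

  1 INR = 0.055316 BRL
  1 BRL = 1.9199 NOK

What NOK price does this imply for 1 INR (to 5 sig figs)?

1 INR × 0.055316 = 0.055316 BRL
0.055316 BRL × 1.9199 = 0.106201 NOK

INR/NOK = 0.10620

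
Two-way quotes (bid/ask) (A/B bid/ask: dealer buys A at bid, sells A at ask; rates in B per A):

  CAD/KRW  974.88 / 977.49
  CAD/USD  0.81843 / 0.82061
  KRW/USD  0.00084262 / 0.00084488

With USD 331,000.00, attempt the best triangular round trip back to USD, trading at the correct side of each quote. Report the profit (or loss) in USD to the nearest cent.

Best loop USD → CAD → KRW → USD:
USD 331,000.00 ÷ 0.82061 (buy CAD at ask) = CAD 403,358.48
CAD 403,358.48 × 974.88 (sell CAD at bid) = KRW 393,226,112
KRW 393,226,112 × 0.00084262 (sell KRW at bid) = USD 331,340.19

Net profit: USD 340.19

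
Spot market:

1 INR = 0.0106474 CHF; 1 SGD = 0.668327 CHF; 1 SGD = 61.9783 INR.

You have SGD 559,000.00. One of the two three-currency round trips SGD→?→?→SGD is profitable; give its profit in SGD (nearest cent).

Profit: SGD 7,131.85

Profitable loop is SGD → CHF → INR → SGD:
SGD 559,000.00 × 0.668327 = CHF 373,594.79
CHF 373,594.79 ÷ 0.0106474 = INR 35,087,889.34
INR 35,087,889.34 ÷ 61.9783 = SGD 566,131.85
Profit = SGD 566,131.85 − SGD 559,000.00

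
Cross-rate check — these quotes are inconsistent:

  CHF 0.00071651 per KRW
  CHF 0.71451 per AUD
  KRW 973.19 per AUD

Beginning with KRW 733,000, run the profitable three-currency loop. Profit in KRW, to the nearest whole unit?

Profitable loop is KRW → AUD → CHF → KRW:
KRW 733,000 ÷ 973.19 = AUD 753.19
AUD 753.19 × 0.71451 = CHF 538.16
CHF 538.16 ÷ 0.00071651 = KRW 751,091
Profit = KRW 751,091 − KRW 733,000

Profit: KRW 18,091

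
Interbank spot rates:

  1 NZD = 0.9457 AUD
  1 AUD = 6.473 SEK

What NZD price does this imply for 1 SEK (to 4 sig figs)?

SEK/NZD = 0.1634

1 SEK ÷ 6.473 = 0.154488 AUD
0.154488 AUD ÷ 0.9457 = 0.163358 NZD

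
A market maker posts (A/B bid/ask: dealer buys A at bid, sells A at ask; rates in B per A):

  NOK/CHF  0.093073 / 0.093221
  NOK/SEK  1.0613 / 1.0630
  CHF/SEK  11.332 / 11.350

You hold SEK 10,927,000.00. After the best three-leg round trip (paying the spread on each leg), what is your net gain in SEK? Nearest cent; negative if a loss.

Best loop SEK → CHF → NOK → SEK:
SEK 10,927,000.00 ÷ 11.350 (buy CHF at ask) = CHF 962,731.28
CHF 962,731.28 ÷ 0.093221 (buy NOK at ask) = NOK 10,327,407.75
NOK 10,327,407.75 × 1.0613 (sell NOK at bid) = SEK 10,960,477.84

Net profit: SEK 33,477.84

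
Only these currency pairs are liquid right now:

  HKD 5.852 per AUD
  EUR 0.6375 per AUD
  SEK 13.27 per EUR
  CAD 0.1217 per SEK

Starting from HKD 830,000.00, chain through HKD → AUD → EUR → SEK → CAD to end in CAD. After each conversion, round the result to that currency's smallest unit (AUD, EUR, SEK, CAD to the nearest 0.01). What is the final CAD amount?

CAD 146,021.04

HKD 830,000.00 ÷ 5.852 = AUD 141,831.85
AUD 141,831.85 × 0.6375 = EUR 90,417.80
EUR 90,417.80 × 13.27 = SEK 1,199,844.21
SEK 1,199,844.21 × 0.1217 = CAD 146,021.04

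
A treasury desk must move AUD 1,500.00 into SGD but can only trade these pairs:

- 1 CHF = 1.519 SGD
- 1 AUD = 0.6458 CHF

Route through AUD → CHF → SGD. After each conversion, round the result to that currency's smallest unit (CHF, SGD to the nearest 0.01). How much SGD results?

AUD 1,500.00 × 0.6458 = CHF 968.70
CHF 968.70 × 1.519 = SGD 1,471.46

SGD 1,471.46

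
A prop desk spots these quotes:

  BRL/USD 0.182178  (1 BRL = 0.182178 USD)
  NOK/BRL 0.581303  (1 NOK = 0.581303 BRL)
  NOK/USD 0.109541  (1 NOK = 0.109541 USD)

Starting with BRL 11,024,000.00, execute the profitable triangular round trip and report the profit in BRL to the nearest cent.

Profitable loop is BRL → NOK → USD → BRL:
BRL 11,024,000.00 ÷ 0.581303 = NOK 18,964,292.29
NOK 18,964,292.29 × 0.109541 = USD 2,077,367.54
USD 2,077,367.54 ÷ 0.182178 = BRL 11,402,955.03
Profit = BRL 11,402,955.03 − BRL 11,024,000.00

Profit: BRL 378,955.03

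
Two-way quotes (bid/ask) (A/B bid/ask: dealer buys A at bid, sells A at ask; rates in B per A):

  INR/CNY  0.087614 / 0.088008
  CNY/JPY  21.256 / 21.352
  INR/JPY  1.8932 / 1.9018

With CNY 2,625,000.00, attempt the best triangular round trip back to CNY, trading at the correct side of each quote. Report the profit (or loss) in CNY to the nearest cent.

Net profit: CNY 19,631.04

Best loop CNY → INR → JPY → CNY:
CNY 2,625,000.00 ÷ 0.088008 (buy INR at ask) = INR 29,826,833.92
INR 29,826,833.92 × 1.8932 (sell INR at bid) = JPY 56,468,162
JPY 56,468,162 ÷ 21.352 (buy CNY at ask) = CNY 2,644,631.04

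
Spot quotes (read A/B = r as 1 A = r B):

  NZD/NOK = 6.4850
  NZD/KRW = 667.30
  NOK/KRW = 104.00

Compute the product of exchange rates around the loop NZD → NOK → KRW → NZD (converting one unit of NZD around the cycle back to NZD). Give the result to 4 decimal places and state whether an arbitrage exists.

1.0107 (arbitrage exists)

Around NZD → NOK → KRW → NZD: 1 × 6.4850 × 104.00 ÷ 667.30 = 1.010700
Product > 1; profitable direction is NZD → NOK → KRW → NZD.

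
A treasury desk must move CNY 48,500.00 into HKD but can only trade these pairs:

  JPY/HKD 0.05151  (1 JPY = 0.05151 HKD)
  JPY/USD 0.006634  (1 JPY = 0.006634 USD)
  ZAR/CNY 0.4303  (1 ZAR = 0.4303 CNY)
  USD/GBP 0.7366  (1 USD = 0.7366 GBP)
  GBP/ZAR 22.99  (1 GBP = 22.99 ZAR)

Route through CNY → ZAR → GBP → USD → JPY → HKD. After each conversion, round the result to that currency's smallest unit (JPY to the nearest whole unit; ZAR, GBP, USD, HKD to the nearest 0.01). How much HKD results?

CNY 48,500.00 ÷ 0.4303 = ZAR 112,712.06
ZAR 112,712.06 ÷ 22.99 = GBP 4,902.66
GBP 4,902.66 ÷ 0.7366 = USD 6,655.80
USD 6,655.80 ÷ 0.006634 = JPY 1,003,286
JPY 1,003,286 × 0.05151 = HKD 51,679.26

HKD 51,679.26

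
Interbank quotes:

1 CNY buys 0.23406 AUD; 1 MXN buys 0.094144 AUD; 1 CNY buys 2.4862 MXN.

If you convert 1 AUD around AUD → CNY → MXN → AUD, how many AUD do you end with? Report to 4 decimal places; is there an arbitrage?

Around AUD → CNY → MXN → AUD: 1 ÷ 0.23406 × 2.4862 × 0.094144 = 1.000003
Product ≈ 1 (deviation 0.000%, within rounding noise).

1.0000 (no arbitrage)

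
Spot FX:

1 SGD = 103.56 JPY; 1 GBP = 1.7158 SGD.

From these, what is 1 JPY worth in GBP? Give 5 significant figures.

JPY/GBP = 0.0056278

1 JPY ÷ 103.56 = 0.00965624 SGD
0.00965624 SGD ÷ 1.7158 = 0.00562783 GBP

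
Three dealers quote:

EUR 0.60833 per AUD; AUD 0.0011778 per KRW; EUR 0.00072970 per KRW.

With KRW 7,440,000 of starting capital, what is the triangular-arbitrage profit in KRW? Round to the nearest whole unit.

Profitable loop is KRW → EUR → AUD → KRW:
KRW 7,440,000 × 0.00072970 = EUR 5,428.97
EUR 5,428.97 ÷ 0.60833 = AUD 8,924.38
AUD 8,924.38 ÷ 0.0011778 = KRW 7,577,161
Profit = KRW 7,577,161 − KRW 7,440,000

Profit: KRW 137,161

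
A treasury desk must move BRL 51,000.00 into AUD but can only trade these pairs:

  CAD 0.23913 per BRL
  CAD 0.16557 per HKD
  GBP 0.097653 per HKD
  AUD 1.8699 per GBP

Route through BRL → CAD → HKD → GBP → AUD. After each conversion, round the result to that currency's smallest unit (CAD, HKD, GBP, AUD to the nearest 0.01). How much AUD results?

BRL 51,000.00 × 0.23913 = CAD 12,195.63
CAD 12,195.63 ÷ 0.16557 = HKD 73,658.45
HKD 73,658.45 × 0.097653 = GBP 7,192.97
GBP 7,192.97 × 1.8699 = AUD 13,450.13

AUD 13,450.13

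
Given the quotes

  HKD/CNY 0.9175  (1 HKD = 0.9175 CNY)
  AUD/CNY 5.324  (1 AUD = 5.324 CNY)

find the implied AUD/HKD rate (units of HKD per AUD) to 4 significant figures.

AUD/HKD = 5.803

1 AUD × 5.324 = 5.324 CNY
5.324 CNY ÷ 0.9175 = 5.80272 HKD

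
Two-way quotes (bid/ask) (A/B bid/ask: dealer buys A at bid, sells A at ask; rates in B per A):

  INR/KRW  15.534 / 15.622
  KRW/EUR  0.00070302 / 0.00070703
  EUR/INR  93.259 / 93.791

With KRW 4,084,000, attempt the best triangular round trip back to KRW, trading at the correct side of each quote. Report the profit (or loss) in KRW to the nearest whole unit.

Best loop KRW → EUR → INR → KRW:
KRW 4,084,000 × 0.00070302 (sell KRW at bid) = EUR 2,871.13
EUR 2,871.13 × 93.259 (sell EUR at bid) = INR 267,759.06
INR 267,759.06 × 15.534 (sell INR at bid) = KRW 4,159,369

Net profit: KRW 75,369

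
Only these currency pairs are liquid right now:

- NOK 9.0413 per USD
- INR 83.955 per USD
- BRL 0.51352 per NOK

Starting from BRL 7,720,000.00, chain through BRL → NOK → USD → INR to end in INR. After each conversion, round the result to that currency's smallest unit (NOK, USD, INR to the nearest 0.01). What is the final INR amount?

BRL 7,720,000.00 ÷ 0.51352 = NOK 15,033,494.31
NOK 15,033,494.31 ÷ 9.0413 = USD 1,662,758.04
USD 1,662,758.04 × 83.955 = INR 139,596,851.25

INR 139,596,851.25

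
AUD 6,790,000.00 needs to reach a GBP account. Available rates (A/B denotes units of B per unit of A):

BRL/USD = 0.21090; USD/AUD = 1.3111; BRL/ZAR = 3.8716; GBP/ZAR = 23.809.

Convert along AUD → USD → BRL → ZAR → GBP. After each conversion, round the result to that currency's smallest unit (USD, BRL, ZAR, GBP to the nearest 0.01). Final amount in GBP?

GBP 3,993,067.98

AUD 6,790,000.00 ÷ 1.3111 = USD 5,178,857.45
USD 5,178,857.45 ÷ 0.21090 = BRL 24,555,986.01
BRL 24,555,986.01 × 3.8716 = ZAR 95,070,955.44
ZAR 95,070,955.44 ÷ 23.809 = GBP 3,993,067.98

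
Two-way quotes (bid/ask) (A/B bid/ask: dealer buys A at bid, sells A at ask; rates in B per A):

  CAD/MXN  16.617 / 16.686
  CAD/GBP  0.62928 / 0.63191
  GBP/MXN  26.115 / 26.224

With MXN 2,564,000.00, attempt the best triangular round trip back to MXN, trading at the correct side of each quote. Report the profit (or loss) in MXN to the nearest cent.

Net profit: MXN 7,085.25

Best loop MXN → GBP → CAD → MXN:
MXN 2,564,000.00 ÷ 26.224 (buy GBP at ask) = GBP 97,773.03
GBP 97,773.03 ÷ 0.63191 (buy CAD at ask) = CAD 154,726.20
CAD 154,726.20 × 16.617 (sell CAD at bid) = MXN 2,571,085.25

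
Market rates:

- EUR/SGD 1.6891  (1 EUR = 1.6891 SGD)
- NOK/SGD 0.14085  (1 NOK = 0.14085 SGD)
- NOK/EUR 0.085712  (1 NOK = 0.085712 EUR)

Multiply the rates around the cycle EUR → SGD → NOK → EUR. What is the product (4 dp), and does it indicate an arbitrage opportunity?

1.0279 (arbitrage exists)

Around EUR → SGD → NOK → EUR: 1 × 1.6891 ÷ 0.14085 × 0.085712 = 1.027875
Product > 1; profitable direction is EUR → SGD → NOK → EUR.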